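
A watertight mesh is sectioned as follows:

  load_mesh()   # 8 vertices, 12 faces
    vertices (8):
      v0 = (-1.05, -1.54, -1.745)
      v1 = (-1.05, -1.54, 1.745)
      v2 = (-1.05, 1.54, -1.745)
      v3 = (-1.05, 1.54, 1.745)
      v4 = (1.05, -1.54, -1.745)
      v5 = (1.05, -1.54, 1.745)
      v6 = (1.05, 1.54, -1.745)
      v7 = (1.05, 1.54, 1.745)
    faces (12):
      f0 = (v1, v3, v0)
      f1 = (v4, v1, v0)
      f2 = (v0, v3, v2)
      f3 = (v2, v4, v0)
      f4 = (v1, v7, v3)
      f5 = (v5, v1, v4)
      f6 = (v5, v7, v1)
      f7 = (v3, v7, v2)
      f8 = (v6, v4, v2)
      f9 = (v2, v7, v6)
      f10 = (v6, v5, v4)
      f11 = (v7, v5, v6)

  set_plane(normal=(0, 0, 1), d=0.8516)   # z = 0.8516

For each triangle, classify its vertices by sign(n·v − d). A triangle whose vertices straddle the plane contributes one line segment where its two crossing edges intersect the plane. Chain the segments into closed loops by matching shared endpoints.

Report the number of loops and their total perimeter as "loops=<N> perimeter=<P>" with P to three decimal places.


loops=1 perimeter=10.360

Straddling triangles (8 of 12):
  (v1,v3,v0) [++-] → (-1.05, 0.751555, 0.8516)–(-1.05, -1.54, 0.8516)  len=2.2916
  (v4,v1,v0) [-+-] → (-0.512424, -1.54, 0.8516)–(-1.05, -1.54, 0.8516)  len=0.5376
  (v0,v3,v2) [-+-] → (-1.05, 0.751555, 0.8516)–(-1.05, 1.54, 0.8516)  len=0.7884
  (v5,v1,v4) [++-] → (-0.512424, -1.54, 0.8516)–(1.05, -1.54, 0.8516)  len=1.5624
  (v3,v7,v2) [++-] → (0.512424, 1.54, 0.8516)–(-1.05, 1.54, 0.8516)  len=1.5624
  (v2,v7,v6) [-+-] → (0.512424, 1.54, 0.8516)–(1.05, 1.54, 0.8516)  len=0.5376
  (v6,v5,v4) [-+-] → (1.05, -0.751555, 0.8516)–(1.05, -1.54, 0.8516)  len=0.7884
  (v7,v5,v6) [++-] → (1.05, -0.751555, 0.8516)–(1.05, 1.54, 0.8516)  len=2.2916

Chained into 1 loop(s):
  loop 1: 8 segments, perimeter = 10.3600
Total perimeter = 10.360


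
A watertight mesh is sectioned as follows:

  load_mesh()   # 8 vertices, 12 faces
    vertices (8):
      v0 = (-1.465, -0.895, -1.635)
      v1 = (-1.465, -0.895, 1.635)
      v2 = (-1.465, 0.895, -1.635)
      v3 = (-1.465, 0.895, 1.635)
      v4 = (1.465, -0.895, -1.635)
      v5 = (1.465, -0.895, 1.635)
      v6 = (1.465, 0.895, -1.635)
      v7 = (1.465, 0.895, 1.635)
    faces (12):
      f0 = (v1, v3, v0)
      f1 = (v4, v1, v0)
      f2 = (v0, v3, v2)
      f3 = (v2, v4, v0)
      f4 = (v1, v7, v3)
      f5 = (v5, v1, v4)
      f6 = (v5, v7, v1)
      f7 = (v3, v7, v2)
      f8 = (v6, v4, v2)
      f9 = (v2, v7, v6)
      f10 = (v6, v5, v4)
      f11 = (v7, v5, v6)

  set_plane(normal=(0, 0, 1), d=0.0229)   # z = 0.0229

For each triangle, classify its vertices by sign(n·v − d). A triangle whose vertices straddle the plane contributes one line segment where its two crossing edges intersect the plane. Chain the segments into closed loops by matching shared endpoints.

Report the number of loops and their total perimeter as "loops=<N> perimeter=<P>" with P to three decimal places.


Straddling triangles (8 of 12):
  (v1,v3,v0) [++-] → (-1.465, 0.0125355, 0.0229)–(-1.465, -0.895, 0.0229)  len=0.9075
  (v4,v1,v0) [-+-] → (-0.020519, -0.895, 0.0229)–(-1.465, -0.895, 0.0229)  len=1.4445
  (v0,v3,v2) [-+-] → (-1.465, 0.0125355, 0.0229)–(-1.465, 0.895, 0.0229)  len=0.8825
  (v5,v1,v4) [++-] → (-0.020519, -0.895, 0.0229)–(1.465, -0.895, 0.0229)  len=1.4855
  (v3,v7,v2) [++-] → (0.020519, 0.895, 0.0229)–(-1.465, 0.895, 0.0229)  len=1.4855
  (v2,v7,v6) [-+-] → (0.020519, 0.895, 0.0229)–(1.465, 0.895, 0.0229)  len=1.4445
  (v6,v5,v4) [-+-] → (1.465, -0.0125355, 0.0229)–(1.465, -0.895, 0.0229)  len=0.8825
  (v7,v5,v6) [++-] → (1.465, -0.0125355, 0.0229)–(1.465, 0.895, 0.0229)  len=0.9075

Chained into 1 loop(s):
  loop 1: 8 segments, perimeter = 9.4400
Total perimeter = 9.440

loops=1 perimeter=9.440


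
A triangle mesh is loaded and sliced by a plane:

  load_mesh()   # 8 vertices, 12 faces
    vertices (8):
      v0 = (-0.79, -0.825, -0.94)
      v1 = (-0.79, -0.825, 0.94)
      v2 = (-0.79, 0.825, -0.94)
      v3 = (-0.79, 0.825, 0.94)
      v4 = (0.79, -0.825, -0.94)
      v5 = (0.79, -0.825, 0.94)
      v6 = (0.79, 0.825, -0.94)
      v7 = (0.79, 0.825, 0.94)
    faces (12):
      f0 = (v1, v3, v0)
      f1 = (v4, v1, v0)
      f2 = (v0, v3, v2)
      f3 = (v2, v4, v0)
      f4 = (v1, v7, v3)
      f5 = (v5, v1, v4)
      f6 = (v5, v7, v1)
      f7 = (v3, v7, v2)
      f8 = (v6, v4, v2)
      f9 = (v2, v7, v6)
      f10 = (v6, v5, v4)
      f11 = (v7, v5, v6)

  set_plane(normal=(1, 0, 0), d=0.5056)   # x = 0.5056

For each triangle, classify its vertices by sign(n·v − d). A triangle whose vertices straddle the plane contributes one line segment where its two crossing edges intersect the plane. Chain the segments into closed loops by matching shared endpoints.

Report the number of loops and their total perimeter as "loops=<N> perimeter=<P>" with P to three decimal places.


Straddling triangles (8 of 12):
  (v4,v1,v0) [+--] → (0.5056, -0.825, -0.6016)–(0.5056, -0.825, -0.94)  len=0.3384
  (v2,v4,v0) [-+-] → (0.5056, -0.528, -0.94)–(0.5056, -0.825, -0.94)  len=0.2970
  (v1,v7,v3) [-+-] → (0.5056, 0.528, 0.94)–(0.5056, 0.825, 0.94)  len=0.2970
  (v5,v1,v4) [+-+] → (0.5056, -0.825, 0.94)–(0.5056, -0.825, -0.6016)  len=1.5416
  (v5,v7,v1) [++-] → (0.5056, 0.528, 0.94)–(0.5056, -0.825, 0.94)  len=1.3530
  (v3,v7,v2) [-+-] → (0.5056, 0.825, 0.94)–(0.5056, 0.825, 0.6016)  len=0.3384
  (v6,v4,v2) [++-] → (0.5056, -0.528, -0.94)–(0.5056, 0.825, -0.94)  len=1.3530
  (v2,v7,v6) [-++] → (0.5056, 0.825, 0.6016)–(0.5056, 0.825, -0.94)  len=1.5416

Chained into 1 loop(s):
  loop 1: 8 segments, perimeter = 7.0600
Total perimeter = 7.060

loops=1 perimeter=7.060


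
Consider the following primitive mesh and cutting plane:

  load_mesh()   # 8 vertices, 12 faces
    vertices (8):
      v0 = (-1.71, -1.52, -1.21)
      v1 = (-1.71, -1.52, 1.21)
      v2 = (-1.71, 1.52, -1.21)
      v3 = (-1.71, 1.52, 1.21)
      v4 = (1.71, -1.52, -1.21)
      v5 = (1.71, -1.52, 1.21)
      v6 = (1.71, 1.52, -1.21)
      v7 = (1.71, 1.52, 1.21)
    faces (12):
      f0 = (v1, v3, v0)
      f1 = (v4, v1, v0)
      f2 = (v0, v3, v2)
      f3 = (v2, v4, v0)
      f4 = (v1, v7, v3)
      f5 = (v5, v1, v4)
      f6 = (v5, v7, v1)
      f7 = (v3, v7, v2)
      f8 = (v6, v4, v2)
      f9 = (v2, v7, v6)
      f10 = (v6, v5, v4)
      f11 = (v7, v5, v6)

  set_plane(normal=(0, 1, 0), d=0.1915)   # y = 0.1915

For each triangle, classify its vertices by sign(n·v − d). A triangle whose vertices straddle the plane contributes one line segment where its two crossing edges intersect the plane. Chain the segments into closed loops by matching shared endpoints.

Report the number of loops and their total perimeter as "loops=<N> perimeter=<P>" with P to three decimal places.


Straddling triangles (8 of 12):
  (v1,v3,v0) [-+-] → (-1.71, 0.1915, 1.21)–(-1.71, 0.1915, 0.152444)  len=1.0576
  (v0,v3,v2) [-++] → (-1.71, 0.1915, 0.152444)–(-1.71, 0.1915, -1.21)  len=1.3624
  (v2,v4,v0) [+--] → (-0.215437, 0.1915, -1.21)–(-1.71, 0.1915, -1.21)  len=1.4946
  (v1,v7,v3) [-++] → (0.215438, 0.1915, 1.21)–(-1.71, 0.1915, 1.21)  len=1.9254
  (v5,v7,v1) [-+-] → (1.71, 0.1915, 1.21)–(0.215437, 0.1915, 1.21)  len=1.4946
  (v6,v4,v2) [+-+] → (1.71, 0.1915, -1.21)–(-0.215438, 0.1915, -1.21)  len=1.9254
  (v6,v5,v4) [+--] → (1.71, 0.1915, -0.152444)–(1.71, 0.1915, -1.21)  len=1.0576
  (v7,v5,v6) [+-+] → (1.71, 0.1915, 1.21)–(1.71, 0.1915, -0.152444)  len=1.3624

Chained into 1 loop(s):
  loop 1: 8 segments, perimeter = 11.6800
Total perimeter = 11.680

loops=1 perimeter=11.680


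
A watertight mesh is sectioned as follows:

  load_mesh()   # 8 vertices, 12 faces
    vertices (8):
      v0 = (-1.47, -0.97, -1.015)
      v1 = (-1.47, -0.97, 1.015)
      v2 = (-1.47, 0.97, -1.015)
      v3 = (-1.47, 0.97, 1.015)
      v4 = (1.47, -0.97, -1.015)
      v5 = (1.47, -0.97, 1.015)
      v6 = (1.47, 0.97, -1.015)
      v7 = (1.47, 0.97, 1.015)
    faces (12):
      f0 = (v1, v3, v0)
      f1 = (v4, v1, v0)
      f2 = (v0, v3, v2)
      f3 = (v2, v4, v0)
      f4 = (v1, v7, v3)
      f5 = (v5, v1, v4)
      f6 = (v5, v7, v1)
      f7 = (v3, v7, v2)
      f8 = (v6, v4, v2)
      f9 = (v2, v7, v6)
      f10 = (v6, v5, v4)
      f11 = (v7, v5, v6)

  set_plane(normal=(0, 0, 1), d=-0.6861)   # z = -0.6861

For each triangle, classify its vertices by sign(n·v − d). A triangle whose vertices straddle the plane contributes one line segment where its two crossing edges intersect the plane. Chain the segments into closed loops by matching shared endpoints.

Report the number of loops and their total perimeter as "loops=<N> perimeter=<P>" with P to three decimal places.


Straddling triangles (8 of 12):
  (v1,v3,v0) [++-] → (-1.47, -0.655682, -0.6861)–(-1.47, -0.97, -0.6861)  len=0.3143
  (v4,v1,v0) [-+-] → (0.993662, -0.97, -0.6861)–(-1.47, -0.97, -0.6861)  len=2.4637
  (v0,v3,v2) [-+-] → (-1.47, -0.655682, -0.6861)–(-1.47, 0.97, -0.6861)  len=1.6257
  (v5,v1,v4) [++-] → (0.993662, -0.97, -0.6861)–(1.47, -0.97, -0.6861)  len=0.4763
  (v3,v7,v2) [++-] → (-0.993662, 0.97, -0.6861)–(-1.47, 0.97, -0.6861)  len=0.4763
  (v2,v7,v6) [-+-] → (-0.993662, 0.97, -0.6861)–(1.47, 0.97, -0.6861)  len=2.4637
  (v6,v5,v4) [-+-] → (1.47, 0.655682, -0.6861)–(1.47, -0.97, -0.6861)  len=1.6257
  (v7,v5,v6) [++-] → (1.47, 0.655682, -0.6861)–(1.47, 0.97, -0.6861)  len=0.3143

Chained into 1 loop(s):
  loop 1: 8 segments, perimeter = 9.7600
Total perimeter = 9.760

loops=1 perimeter=9.760


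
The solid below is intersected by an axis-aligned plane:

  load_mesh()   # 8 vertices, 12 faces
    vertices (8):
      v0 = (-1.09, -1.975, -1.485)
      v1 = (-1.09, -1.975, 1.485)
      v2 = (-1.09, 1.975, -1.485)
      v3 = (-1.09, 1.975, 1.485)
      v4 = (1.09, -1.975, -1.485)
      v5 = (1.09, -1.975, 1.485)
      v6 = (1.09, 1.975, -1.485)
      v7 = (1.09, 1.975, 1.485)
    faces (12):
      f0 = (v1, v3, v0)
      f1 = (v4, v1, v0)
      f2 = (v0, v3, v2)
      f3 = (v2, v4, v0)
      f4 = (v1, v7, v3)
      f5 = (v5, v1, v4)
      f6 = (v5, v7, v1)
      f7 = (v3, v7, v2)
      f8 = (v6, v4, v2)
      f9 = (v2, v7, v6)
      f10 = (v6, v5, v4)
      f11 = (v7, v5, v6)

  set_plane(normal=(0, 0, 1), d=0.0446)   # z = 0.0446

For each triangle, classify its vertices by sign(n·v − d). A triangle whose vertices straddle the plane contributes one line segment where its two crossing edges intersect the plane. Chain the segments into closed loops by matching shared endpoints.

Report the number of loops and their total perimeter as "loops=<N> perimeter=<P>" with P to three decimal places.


Straddling triangles (8 of 12):
  (v1,v3,v0) [++-] → (-1.09, 0.0593165, 0.0446)–(-1.09, -1.975, 0.0446)  len=2.0343
  (v4,v1,v0) [-+-] → (-0.0327367, -1.975, 0.0446)–(-1.09, -1.975, 0.0446)  len=1.0573
  (v0,v3,v2) [-+-] → (-1.09, 0.0593165, 0.0446)–(-1.09, 1.975, 0.0446)  len=1.9157
  (v5,v1,v4) [++-] → (-0.0327367, -1.975, 0.0446)–(1.09, -1.975, 0.0446)  len=1.1227
  (v3,v7,v2) [++-] → (0.0327367, 1.975, 0.0446)–(-1.09, 1.975, 0.0446)  len=1.1227
  (v2,v7,v6) [-+-] → (0.0327367, 1.975, 0.0446)–(1.09, 1.975, 0.0446)  len=1.0573
  (v6,v5,v4) [-+-] → (1.09, -0.0593165, 0.0446)–(1.09, -1.975, 0.0446)  len=1.9157
  (v7,v5,v6) [++-] → (1.09, -0.0593165, 0.0446)–(1.09, 1.975, 0.0446)  len=2.0343

Chained into 1 loop(s):
  loop 1: 8 segments, perimeter = 12.2600
Total perimeter = 12.260

loops=1 perimeter=12.260


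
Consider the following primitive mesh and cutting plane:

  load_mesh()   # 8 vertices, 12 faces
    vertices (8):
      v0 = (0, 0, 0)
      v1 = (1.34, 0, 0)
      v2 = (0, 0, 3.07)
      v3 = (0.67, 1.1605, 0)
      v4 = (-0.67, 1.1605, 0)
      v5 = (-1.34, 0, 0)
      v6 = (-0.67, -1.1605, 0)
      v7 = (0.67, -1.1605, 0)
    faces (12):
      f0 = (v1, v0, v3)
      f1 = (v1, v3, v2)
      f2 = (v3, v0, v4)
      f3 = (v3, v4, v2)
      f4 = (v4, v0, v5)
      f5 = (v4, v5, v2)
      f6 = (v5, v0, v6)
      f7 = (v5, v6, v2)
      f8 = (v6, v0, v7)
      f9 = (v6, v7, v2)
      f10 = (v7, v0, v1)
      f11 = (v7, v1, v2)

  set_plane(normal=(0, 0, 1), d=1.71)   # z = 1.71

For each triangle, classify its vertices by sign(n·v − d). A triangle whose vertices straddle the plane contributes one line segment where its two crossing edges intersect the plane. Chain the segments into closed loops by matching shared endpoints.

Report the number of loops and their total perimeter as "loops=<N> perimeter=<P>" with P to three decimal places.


Straddling triangles (6 of 12):
  (v1,v3,v2) [--+] → (0.296808, 0.514098, 1.71)–(0.593616, 0, 1.71)  len=0.5936
  (v3,v4,v2) [--+] → (-0.296808, 0.514098, 1.71)–(0.296808, 0.514098, 1.71)  len=0.5936
  (v4,v5,v2) [--+] → (-0.593616, 0, 1.71)–(-0.296808, 0.514098, 1.71)  len=0.5936
  (v5,v6,v2) [--+] → (-0.296808, -0.514098, 1.71)–(-0.593616, 0, 1.71)  len=0.5936
  (v6,v7,v2) [--+] → (0.296808, -0.514098, 1.71)–(-0.296808, -0.514098, 1.71)  len=0.5936
  (v7,v1,v2) [--+] → (0.593616, 0, 1.71)–(0.296808, -0.514098, 1.71)  len=0.5936

Chained into 1 loop(s):
  loop 1: 6 segments, perimeter = 3.5617
Total perimeter = 3.562

loops=1 perimeter=3.562


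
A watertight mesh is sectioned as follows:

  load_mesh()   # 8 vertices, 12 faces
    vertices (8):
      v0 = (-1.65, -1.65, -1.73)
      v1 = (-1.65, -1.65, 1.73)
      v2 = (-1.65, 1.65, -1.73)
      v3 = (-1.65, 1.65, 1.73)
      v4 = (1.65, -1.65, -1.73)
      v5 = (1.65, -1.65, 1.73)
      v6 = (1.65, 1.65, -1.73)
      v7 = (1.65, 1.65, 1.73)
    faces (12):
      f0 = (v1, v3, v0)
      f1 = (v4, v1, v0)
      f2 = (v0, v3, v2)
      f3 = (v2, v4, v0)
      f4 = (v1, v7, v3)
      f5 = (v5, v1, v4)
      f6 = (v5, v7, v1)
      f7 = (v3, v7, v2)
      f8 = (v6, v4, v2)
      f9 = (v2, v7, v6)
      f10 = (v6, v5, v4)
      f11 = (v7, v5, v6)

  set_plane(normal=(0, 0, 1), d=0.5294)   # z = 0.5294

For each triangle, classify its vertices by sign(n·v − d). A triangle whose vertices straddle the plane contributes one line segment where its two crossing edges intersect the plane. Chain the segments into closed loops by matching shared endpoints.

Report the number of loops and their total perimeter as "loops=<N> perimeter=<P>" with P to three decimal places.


Straddling triangles (8 of 12):
  (v1,v3,v0) [++-] → (-1.65, 0.504919, 0.5294)–(-1.65, -1.65, 0.5294)  len=2.1549
  (v4,v1,v0) [-+-] → (-0.504919, -1.65, 0.5294)–(-1.65, -1.65, 0.5294)  len=1.1451
  (v0,v3,v2) [-+-] → (-1.65, 0.504919, 0.5294)–(-1.65, 1.65, 0.5294)  len=1.1451
  (v5,v1,v4) [++-] → (-0.504919, -1.65, 0.5294)–(1.65, -1.65, 0.5294)  len=2.1549
  (v3,v7,v2) [++-] → (0.504919, 1.65, 0.5294)–(-1.65, 1.65, 0.5294)  len=2.1549
  (v2,v7,v6) [-+-] → (0.504919, 1.65, 0.5294)–(1.65, 1.65, 0.5294)  len=1.1451
  (v6,v5,v4) [-+-] → (1.65, -0.504919, 0.5294)–(1.65, -1.65, 0.5294)  len=1.1451
  (v7,v5,v6) [++-] → (1.65, -0.504919, 0.5294)–(1.65, 1.65, 0.5294)  len=2.1549

Chained into 1 loop(s):
  loop 1: 8 segments, perimeter = 13.2000
Total perimeter = 13.200

loops=1 perimeter=13.200


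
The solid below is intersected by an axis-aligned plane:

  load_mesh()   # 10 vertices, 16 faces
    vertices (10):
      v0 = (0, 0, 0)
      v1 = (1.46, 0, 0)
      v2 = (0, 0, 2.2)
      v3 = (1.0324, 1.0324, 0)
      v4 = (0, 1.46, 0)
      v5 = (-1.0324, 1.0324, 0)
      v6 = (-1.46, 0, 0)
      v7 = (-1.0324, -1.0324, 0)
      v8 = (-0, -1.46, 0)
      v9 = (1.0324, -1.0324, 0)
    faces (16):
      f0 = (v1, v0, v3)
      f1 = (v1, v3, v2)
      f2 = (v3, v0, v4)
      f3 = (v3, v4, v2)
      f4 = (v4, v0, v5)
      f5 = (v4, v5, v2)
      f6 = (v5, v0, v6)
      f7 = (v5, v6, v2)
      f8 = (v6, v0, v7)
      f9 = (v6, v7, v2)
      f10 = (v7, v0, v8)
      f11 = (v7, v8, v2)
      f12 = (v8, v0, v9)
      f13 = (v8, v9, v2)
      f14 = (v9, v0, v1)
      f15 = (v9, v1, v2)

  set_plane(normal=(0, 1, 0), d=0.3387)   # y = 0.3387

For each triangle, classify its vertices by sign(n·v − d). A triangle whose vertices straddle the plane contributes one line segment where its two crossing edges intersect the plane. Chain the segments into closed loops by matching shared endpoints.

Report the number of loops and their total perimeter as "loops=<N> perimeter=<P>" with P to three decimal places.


Straddling triangles (8 of 16):
  (v1,v0,v3) [--+] → (0.3387, 0.3387, 0)–(1.31972, 0.3387, 0)  len=0.9810
  (v1,v3,v2) [-+-] → (1.31972, 0.3387, 0)–(0.3387, 0.3387, 1.47824)  len=1.7741
  (v3,v0,v4) [+-+] → (0.3387, 0.3387, 0)–(0, 0.3387, 0)  len=0.3387
  (v3,v4,v2) [++-] → (0, 0.3387, 1.68963)–(0.3387, 0.3387, 1.47824)  len=0.3993
  (v4,v0,v5) [+-+] → (0, 0.3387, 0)–(-0.3387, 0.3387, 0)  len=0.3387
  (v4,v5,v2) [++-] → (-0.3387, 0.3387, 1.47824)–(0, 0.3387, 1.68963)  len=0.3993
  (v5,v0,v6) [+--] → (-0.3387, 0.3387, 0)–(-1.31972, 0.3387, 0)  len=0.9810
  (v5,v6,v2) [+--] → (-1.31972, 0.3387, 0)–(-0.3387, 0.3387, 1.47824)  len=1.7741

Chained into 1 loop(s):
  loop 1: 8 segments, perimeter = 6.9862
Total perimeter = 6.986

loops=1 perimeter=6.986


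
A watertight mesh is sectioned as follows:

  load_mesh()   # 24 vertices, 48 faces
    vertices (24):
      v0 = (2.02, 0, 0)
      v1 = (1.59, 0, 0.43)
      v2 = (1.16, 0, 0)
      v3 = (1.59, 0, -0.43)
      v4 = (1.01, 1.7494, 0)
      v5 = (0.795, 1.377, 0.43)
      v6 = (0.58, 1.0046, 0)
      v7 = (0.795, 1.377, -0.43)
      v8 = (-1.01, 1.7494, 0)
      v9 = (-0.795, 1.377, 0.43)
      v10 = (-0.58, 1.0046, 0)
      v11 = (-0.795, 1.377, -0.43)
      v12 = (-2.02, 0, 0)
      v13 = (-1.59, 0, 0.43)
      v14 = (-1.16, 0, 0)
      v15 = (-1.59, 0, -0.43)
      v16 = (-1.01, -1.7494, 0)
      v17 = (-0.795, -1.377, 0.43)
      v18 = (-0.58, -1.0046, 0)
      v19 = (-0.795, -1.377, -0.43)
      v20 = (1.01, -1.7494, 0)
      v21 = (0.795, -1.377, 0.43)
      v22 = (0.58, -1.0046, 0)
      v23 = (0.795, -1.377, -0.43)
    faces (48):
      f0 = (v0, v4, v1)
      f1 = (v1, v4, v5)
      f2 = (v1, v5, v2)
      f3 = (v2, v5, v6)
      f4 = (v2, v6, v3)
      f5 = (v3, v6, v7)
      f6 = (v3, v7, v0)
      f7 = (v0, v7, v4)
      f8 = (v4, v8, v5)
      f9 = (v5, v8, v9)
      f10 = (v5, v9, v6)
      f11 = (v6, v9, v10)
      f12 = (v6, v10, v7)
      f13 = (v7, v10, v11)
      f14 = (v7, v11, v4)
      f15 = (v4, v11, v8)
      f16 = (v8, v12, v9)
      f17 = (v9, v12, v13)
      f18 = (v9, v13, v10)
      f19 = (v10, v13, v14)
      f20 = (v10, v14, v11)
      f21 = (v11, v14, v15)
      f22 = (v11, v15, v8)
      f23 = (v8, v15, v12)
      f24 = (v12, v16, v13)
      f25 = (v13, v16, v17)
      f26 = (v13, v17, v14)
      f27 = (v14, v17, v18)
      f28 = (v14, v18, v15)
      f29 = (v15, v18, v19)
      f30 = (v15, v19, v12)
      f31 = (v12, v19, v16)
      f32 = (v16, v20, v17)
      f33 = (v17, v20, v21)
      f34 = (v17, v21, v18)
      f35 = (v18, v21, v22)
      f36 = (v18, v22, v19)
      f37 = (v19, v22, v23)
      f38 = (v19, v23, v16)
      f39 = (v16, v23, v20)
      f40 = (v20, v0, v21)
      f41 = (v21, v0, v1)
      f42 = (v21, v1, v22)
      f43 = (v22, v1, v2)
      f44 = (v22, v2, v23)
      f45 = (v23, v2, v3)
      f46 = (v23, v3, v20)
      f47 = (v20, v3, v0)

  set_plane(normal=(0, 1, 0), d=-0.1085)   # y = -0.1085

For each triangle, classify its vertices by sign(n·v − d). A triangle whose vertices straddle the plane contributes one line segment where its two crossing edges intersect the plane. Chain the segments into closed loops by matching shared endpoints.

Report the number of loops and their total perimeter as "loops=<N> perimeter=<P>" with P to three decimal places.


loops=2 perimeter=4.865

Straddling triangles (16 of 48):
  (v12,v16,v13) [+-+] → (-1.95736, -0.1085, 0)–(-1.55403, -0.1085, 0.403331)  len=0.5704
  (v13,v16,v17) [+--] → (-1.55403, -0.1085, 0.403331)–(-1.52736, -0.1085, 0.43)  len=0.0377
  (v13,v17,v14) [+-+] → (-1.52736, -0.1085, 0.43)–(-1.13124, -0.1085, 0.0338816)  len=0.5602
  (v14,v17,v18) [+--] → (-1.13124, -0.1085, 0.0338816)–(-1.09736, -0.1085, 0)  len=0.0479
  (v14,v18,v15) [+-+] → (-1.09736, -0.1085, 0)–(-1.48092, -0.1085, -0.383559)  len=0.5424
  (v15,v18,v19) [+--] → (-1.48092, -0.1085, -0.383559)–(-1.52736, -0.1085, -0.43)  len=0.0657
  (v15,v19,v12) [+-+] → (-1.52736, -0.1085, -0.43)–(-1.92348, -0.1085, -0.0338816)  len=0.5602
  (v12,v19,v16) [+--] → (-1.92348, -0.1085, -0.0338816)–(-1.95736, -0.1085, 0)  len=0.0479
  (v20,v0,v21) [-+-] → (1.95736, -0.1085, 0)–(1.92348, -0.1085, 0.0338816)  len=0.0479
  (v21,v0,v1) [-++] → (1.92348, -0.1085, 0.0338816)–(1.52736, -0.1085, 0.43)  len=0.5602
  (v21,v1,v22) [-+-] → (1.52736, -0.1085, 0.43)–(1.48092, -0.1085, 0.383559)  len=0.0657
  (v22,v1,v2) [-++] → (1.48092, -0.1085, 0.383559)–(1.09736, -0.1085, 0)  len=0.5424
  (v22,v2,v23) [-+-] → (1.09736, -0.1085, 0)–(1.13124, -0.1085, -0.0338816)  len=0.0479
  (v23,v2,v3) [-++] → (1.13124, -0.1085, -0.0338816)–(1.52736, -0.1085, -0.43)  len=0.5602
  (v23,v3,v20) [-+-] → (1.52736, -0.1085, -0.43)–(1.55403, -0.1085, -0.403331)  len=0.0377
  (v20,v3,v0) [-++] → (1.55403, -0.1085, -0.403331)–(1.95736, -0.1085, 0)  len=0.5704

Chained into 2 loop(s):
  loop 1: 8 segments, perimeter = 2.4324
  loop 2: 8 segments, perimeter = 2.4324
Total perimeter = 4.865


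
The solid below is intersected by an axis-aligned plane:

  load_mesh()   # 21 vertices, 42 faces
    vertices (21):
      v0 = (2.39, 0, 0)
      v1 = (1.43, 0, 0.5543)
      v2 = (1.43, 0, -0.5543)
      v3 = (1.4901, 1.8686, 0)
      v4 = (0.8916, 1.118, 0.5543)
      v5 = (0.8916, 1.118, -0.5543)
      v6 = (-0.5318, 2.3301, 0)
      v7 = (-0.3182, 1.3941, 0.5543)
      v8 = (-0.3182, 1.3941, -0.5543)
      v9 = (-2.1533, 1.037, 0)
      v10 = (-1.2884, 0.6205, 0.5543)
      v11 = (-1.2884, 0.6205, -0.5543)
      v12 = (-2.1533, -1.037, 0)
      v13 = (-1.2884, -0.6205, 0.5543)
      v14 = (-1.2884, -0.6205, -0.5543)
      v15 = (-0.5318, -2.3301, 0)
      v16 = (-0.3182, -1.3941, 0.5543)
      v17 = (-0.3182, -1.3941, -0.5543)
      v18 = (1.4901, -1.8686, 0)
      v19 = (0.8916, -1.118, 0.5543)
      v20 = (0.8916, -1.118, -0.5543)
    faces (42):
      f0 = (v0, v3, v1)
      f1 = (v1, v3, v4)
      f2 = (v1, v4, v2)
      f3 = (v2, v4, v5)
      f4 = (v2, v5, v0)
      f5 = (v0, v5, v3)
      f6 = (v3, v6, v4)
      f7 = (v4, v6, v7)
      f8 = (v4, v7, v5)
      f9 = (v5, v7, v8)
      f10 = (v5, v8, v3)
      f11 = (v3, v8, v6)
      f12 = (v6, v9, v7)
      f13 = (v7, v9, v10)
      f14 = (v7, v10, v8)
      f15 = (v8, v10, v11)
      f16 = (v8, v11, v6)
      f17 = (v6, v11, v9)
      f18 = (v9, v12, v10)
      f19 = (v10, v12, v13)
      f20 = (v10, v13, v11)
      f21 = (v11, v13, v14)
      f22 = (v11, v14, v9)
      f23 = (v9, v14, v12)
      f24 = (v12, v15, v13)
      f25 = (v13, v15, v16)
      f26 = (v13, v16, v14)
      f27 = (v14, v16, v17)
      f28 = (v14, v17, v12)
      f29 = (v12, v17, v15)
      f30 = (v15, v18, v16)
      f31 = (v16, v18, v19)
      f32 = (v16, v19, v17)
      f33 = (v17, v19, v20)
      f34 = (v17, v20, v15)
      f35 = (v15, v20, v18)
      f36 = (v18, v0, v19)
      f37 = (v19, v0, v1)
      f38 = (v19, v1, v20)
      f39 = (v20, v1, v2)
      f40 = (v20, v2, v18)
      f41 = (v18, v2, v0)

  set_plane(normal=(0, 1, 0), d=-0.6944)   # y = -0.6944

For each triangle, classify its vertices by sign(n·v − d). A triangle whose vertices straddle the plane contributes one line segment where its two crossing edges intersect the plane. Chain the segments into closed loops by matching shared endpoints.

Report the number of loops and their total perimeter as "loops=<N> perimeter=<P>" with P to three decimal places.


Straddling triangles (14 of 42):
  (v9,v12,v10) [+-+] → (-2.1533, -0.6944, 0)–(-1.97453, -0.6944, 0.114572)  len=0.2123
  (v10,v12,v13) [+-+] → (-1.97453, -0.6944, 0.114572)–(-1.44186, -0.6944, 0.45595)  len=0.6327
  (v9,v14,v12) [++-] → (-1.44186, -0.6944, -0.45595)–(-2.1533, -0.6944, 0)  len=0.8450
  (v12,v15,v13) [--+] → (-1.25569, -0.6944, 0.53034)–(-1.44186, -0.6944, 0.45595)  len=0.2005
  (v13,v15,v16) [+--] → (-1.25569, -0.6944, 0.53034)–(-1.19572, -0.6944, 0.5543)  len=0.0646
  (v13,v16,v14) [+-+] → (-1.19572, -0.6944, 0.5543)–(-1.19572, -0.6944, -0.448398)  len=1.0027
  (v14,v16,v17) [+--] → (-1.19572, -0.6944, -0.448398)–(-1.19572, -0.6944, -0.5543)  len=0.1059
  (v14,v17,v12) [+--] → (-1.19572, -0.6944, -0.5543)–(-1.44186, -0.6944, -0.45595)  len=0.2651
  (v18,v0,v19) [-+-] → (2.05558, -0.6944, 0)–(1.45933, -0.6944, 0.344281)  len=0.6885
  (v19,v0,v1) [-++] → (1.45933, -0.6944, 0.344281)–(1.09559, -0.6944, 0.5543)  len=0.4200
  (v19,v1,v20) [-+-] → (1.09559, -0.6944, 0.5543)–(1.09559, -0.6944, -0.134262)  len=0.6886
  (v20,v1,v2) [-++] → (1.09559, -0.6944, -0.134262)–(1.09559, -0.6944, -0.5543)  len=0.4200
  (v20,v2,v18) [-+-] → (1.09559, -0.6944, -0.5543)–(1.45233, -0.6944, -0.348314)  len=0.4119
  (v18,v2,v0) [-++] → (1.45233, -0.6944, -0.348314)–(2.05558, -0.6944, 0)  len=0.6966

Chained into 2 loop(s):
  loop 1: 8 segments, perimeter = 3.3287
  loop 2: 6 segments, perimeter = 3.3256
Total perimeter = 6.654

loops=2 perimeter=6.654


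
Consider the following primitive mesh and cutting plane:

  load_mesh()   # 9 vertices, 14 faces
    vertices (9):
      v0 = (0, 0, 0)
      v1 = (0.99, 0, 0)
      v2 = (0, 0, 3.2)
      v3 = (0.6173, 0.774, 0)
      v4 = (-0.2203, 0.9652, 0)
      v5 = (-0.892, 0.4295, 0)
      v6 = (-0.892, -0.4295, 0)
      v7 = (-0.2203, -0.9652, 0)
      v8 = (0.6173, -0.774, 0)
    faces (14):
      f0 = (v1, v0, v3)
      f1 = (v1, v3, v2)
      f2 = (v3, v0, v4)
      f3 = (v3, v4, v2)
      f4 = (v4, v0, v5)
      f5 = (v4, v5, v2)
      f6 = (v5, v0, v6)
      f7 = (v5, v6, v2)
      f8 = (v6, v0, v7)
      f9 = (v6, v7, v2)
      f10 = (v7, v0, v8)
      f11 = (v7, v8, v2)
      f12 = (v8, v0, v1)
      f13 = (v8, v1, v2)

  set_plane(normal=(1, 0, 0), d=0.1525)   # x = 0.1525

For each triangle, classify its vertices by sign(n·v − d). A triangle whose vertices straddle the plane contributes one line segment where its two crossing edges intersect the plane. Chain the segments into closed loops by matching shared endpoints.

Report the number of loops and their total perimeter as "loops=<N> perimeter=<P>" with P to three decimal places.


Straddling triangles (8 of 14):
  (v1,v0,v3) [+-+] → (0.1525, 0, 0)–(0.1525, 0.191212, 0)  len=0.1912
  (v1,v3,v2) [++-] → (0.1525, 0.191212, 2.40946)–(0.1525, 0, 2.70707)  len=0.3537
  (v3,v0,v4) [+--] → (0.1525, 0.191212, 0)–(0.1525, 0.8801, 0)  len=0.6889
  (v3,v4,v2) [+--] → (0.1525, 0.8801, 0)–(0.1525, 0.191212, 2.40946)  len=2.5060
  (v7,v0,v8) [--+] → (0.1525, -0.191212, 0)–(0.1525, -0.8801, 0)  len=0.6889
  (v7,v8,v2) [-+-] → (0.1525, -0.8801, 0)–(0.1525, -0.191212, 2.40946)  len=2.5060
  (v8,v0,v1) [+-+] → (0.1525, -0.191212, 0)–(0.1525, 0, 0)  len=0.1912
  (v8,v1,v2) [++-] → (0.1525, 0, 2.70707)–(0.1525, -0.191212, 2.40946)  len=0.3537

Chained into 1 loop(s):
  loop 1: 8 segments, perimeter = 7.4797
Total perimeter = 7.480

loops=1 perimeter=7.480


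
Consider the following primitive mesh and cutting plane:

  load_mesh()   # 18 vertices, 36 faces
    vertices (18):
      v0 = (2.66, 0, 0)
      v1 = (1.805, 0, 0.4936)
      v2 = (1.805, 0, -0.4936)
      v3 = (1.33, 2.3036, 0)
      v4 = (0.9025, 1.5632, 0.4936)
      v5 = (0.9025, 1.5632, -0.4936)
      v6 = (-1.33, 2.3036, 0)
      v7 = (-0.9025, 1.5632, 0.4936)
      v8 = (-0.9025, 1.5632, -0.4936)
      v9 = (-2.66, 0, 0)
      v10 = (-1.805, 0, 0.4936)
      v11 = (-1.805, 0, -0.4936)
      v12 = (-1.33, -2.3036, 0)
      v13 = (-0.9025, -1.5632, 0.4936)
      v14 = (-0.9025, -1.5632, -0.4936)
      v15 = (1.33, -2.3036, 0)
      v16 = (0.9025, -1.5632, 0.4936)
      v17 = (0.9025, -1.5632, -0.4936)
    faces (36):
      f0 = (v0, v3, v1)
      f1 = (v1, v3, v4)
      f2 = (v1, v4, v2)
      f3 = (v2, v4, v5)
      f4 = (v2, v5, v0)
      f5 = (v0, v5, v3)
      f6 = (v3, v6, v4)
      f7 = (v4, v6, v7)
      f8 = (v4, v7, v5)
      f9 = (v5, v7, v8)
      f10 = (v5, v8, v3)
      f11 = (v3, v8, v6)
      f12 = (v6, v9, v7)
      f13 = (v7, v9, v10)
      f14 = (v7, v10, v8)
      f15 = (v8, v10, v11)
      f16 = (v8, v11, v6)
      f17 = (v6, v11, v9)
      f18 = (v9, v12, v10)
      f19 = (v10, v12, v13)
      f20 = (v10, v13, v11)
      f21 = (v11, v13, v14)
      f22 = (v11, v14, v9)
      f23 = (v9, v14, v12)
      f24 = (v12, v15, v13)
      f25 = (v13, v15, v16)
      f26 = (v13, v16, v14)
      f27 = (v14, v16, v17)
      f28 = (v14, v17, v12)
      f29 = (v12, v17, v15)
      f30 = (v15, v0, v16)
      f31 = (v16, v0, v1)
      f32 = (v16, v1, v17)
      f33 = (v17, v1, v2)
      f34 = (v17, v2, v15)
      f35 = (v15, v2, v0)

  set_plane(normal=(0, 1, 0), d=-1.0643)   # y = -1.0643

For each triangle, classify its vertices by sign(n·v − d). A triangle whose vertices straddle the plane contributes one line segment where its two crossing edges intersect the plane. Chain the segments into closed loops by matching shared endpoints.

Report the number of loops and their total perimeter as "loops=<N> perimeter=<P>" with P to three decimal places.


Straddling triangles (12 of 36):
  (v9,v12,v10) [+-+] → (-2.04552, -1.0643, 0)–(-1.58554, -1.0643, 0.265549)  len=0.5311
  (v10,v12,v13) [+--] → (-1.58554, -1.0643, 0.265549)–(-1.19054, -1.0643, 0.4936)  len=0.4561
  (v10,v13,v11) [+-+] → (-1.19054, -1.0643, 0.4936)–(-1.19054, -1.0643, 0.178532)  len=0.3151
  (v11,v13,v14) [+--] → (-1.19054, -1.0643, 0.178532)–(-1.19054, -1.0643, -0.4936)  len=0.6721
  (v11,v14,v9) [+-+] → (-1.19054, -1.0643, -0.4936)–(-1.46341, -1.0643, -0.336066)  len=0.3151
  (v9,v14,v12) [+--] → (-1.46341, -1.0643, -0.336066)–(-2.04552, -1.0643, 0)  len=0.6722
  (v15,v0,v16) [-+-] → (2.04552, -1.0643, 0)–(1.46341, -1.0643, 0.336066)  len=0.6722
  (v16,v0,v1) [-++] → (1.46341, -1.0643, 0.336066)–(1.19054, -1.0643, 0.4936)  len=0.3151
  (v16,v1,v17) [-+-] → (1.19054, -1.0643, 0.4936)–(1.19054, -1.0643, -0.178532)  len=0.6721
  (v17,v1,v2) [-++] → (1.19054, -1.0643, -0.178532)–(1.19054, -1.0643, -0.4936)  len=0.3151
  (v17,v2,v15) [-+-] → (1.19054, -1.0643, -0.4936)–(1.58554, -1.0643, -0.265549)  len=0.4561
  (v15,v2,v0) [-++] → (1.58554, -1.0643, -0.265549)–(2.04552, -1.0643, 0)  len=0.5311

Chained into 2 loop(s):
  loop 1: 6 segments, perimeter = 2.9617
  loop 2: 6 segments, perimeter = 2.9617
Total perimeter = 5.923

loops=2 perimeter=5.923


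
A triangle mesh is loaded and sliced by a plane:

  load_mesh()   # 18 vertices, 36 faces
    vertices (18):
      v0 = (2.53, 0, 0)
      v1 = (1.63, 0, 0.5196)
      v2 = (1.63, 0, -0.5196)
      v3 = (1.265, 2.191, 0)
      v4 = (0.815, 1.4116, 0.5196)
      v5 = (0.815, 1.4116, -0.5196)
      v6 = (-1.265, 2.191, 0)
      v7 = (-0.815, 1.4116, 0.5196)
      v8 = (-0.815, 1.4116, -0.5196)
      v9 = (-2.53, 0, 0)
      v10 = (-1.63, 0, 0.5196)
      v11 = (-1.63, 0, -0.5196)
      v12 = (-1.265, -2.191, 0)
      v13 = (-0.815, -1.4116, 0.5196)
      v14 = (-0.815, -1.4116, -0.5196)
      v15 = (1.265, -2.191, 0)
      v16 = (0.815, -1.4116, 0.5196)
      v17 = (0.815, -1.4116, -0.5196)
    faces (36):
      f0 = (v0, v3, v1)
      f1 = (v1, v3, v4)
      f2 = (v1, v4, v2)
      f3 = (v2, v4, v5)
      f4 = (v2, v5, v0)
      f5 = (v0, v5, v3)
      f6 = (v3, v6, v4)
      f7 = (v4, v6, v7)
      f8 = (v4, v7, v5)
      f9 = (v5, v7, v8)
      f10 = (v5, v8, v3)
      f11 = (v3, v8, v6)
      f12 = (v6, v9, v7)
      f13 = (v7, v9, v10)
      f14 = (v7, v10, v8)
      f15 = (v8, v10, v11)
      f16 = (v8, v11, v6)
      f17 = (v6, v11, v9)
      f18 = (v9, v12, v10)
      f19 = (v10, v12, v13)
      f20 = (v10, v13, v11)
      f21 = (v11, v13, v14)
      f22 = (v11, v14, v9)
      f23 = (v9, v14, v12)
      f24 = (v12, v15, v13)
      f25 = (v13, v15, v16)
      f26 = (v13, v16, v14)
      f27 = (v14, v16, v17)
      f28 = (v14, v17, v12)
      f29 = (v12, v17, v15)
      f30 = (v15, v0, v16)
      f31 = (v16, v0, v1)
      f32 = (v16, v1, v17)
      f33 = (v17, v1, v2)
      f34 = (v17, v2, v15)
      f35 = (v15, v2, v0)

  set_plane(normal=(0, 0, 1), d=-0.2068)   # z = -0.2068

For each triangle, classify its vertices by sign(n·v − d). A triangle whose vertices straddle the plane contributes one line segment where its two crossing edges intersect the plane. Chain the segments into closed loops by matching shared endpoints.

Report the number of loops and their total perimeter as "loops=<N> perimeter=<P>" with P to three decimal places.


Straddling triangles (24 of 36):
  (v1,v4,v2) [++-] → (1.38468, 0.424893, -0.2068)–(1.63, 0, -0.2068)  len=0.4906
  (v2,v4,v5) [-+-] → (1.38468, 0.424893, -0.2068)–(0.815, 1.4116, -0.2068)  len=1.1394
  (v2,v5,v0) [--+] → (1.84743, 0.561815, -0.2068)–(2.1718, 0, -0.2068)  len=0.6487
  (v0,v5,v3) [+-+] → (1.84743, 0.561815, -0.2068)–(1.0859, 1.8808, -0.2068)  len=1.5230
  (v4,v7,v5) [++-] → (0.324369, 1.4116, -0.2068)–(0.815, 1.4116, -0.2068)  len=0.4906
  (v5,v7,v8) [-+-] → (0.324369, 1.4116, -0.2068)–(-0.815, 1.4116, -0.2068)  len=1.1394
  (v5,v8,v3) [--+] → (0.437163, 1.8808, -0.2068)–(1.0859, 1.8808, -0.2068)  len=0.6487
  (v3,v8,v6) [+-+] → (0.437163, 1.8808, -0.2068)–(-1.0859, 1.8808, -0.2068)  len=1.5231
  (v7,v10,v8) [++-] → (-1.06032, 0.986707, -0.2068)–(-0.815, 1.4116, -0.2068)  len=0.4906
  (v8,v10,v11) [-+-] → (-1.06032, 0.986707, -0.2068)–(-1.63, 0, -0.2068)  len=1.1394
  (v8,v11,v6) [--+] → (-1.41027, 1.31899, -0.2068)–(-1.0859, 1.8808, -0.2068)  len=0.6487
  (v6,v11,v9) [+-+] → (-1.41027, 1.31899, -0.2068)–(-2.1718, 0, -0.2068)  len=1.5230
  (v10,v13,v11) [++-] → (-1.38468, -0.424893, -0.2068)–(-1.63, 0, -0.2068)  len=0.4906
  (v11,v13,v14) [-+-] → (-1.38468, -0.424893, -0.2068)–(-0.815, -1.4116, -0.2068)  len=1.1394
  (v11,v14,v9) [--+] → (-1.84743, -0.561815, -0.2068)–(-2.1718, 0, -0.2068)  len=0.6487
  (v9,v14,v12) [+-+] → (-1.84743, -0.561815, -0.2068)–(-1.0859, -1.8808, -0.2068)  len=1.5230
  (v13,v16,v14) [++-] → (-0.324369, -1.4116, -0.2068)–(-0.815, -1.4116, -0.2068)  len=0.4906
  (v14,v16,v17) [-+-] → (-0.324369, -1.4116, -0.2068)–(0.815, -1.4116, -0.2068)  len=1.1394
  (v14,v17,v12) [--+] → (-0.437163, -1.8808, -0.2068)–(-1.0859, -1.8808, -0.2068)  len=0.6487
  (v12,v17,v15) [+-+] → (-0.437163, -1.8808, -0.2068)–(1.0859, -1.8808, -0.2068)  len=1.5231
  (v16,v1,v17) [++-] → (1.06032, -0.986707, -0.2068)–(0.815, -1.4116, -0.2068)  len=0.4906
  (v17,v1,v2) [-+-] → (1.06032, -0.986707, -0.2068)–(1.63, 0, -0.2068)  len=1.1394
  (v17,v2,v15) [--+] → (1.41027, -1.31899, -0.2068)–(1.0859, -1.8808, -0.2068)  len=0.6487
  (v15,v2,v0) [+-+] → (1.41027, -1.31899, -0.2068)–(2.1718, 0, -0.2068)  len=1.5230

Chained into 2 loop(s):
  loop 1: 12 segments, perimeter = 9.7799
  loop 2: 12 segments, perimeter = 13.0307
Total perimeter = 22.811

loops=2 perimeter=22.811


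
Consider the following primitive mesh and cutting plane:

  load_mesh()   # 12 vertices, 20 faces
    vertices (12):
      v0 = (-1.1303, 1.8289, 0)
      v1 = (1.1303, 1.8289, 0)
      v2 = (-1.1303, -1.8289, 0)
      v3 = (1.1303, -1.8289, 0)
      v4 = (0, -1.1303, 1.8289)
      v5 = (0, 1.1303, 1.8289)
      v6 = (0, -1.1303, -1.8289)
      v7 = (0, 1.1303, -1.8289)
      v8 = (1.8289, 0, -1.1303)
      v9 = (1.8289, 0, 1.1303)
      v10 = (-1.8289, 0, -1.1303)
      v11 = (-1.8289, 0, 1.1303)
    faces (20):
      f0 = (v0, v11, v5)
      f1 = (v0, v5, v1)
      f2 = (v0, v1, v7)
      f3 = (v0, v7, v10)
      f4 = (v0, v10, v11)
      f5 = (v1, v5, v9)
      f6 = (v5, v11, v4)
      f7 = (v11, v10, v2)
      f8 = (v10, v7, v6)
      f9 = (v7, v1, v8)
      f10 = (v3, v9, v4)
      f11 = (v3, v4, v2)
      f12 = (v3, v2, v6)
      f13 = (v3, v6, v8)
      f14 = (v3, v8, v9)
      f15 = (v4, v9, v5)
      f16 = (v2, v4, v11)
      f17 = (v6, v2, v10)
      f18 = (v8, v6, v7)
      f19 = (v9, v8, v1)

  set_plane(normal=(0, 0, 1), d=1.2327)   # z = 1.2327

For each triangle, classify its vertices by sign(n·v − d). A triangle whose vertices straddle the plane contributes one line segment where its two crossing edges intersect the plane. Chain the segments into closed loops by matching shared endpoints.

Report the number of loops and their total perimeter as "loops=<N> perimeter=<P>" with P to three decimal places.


Straddling triangles (8 of 20):
  (v0,v11,v5) [--+] → (-1.56082, 0.165678, 1.2327)–(-0.368465, 1.35804, 1.2327)  len=1.6862
  (v0,v5,v1) [-+-] → (-0.368465, 1.35804, 1.2327)–(0.368465, 1.35804, 1.2327)  len=0.7369
  (v1,v5,v9) [-+-] → (0.368465, 1.35804, 1.2327)–(1.56082, 0.165678, 1.2327)  len=1.6862
  (v5,v11,v4) [+-+] → (-1.56082, 0.165678, 1.2327)–(-1.56082, -0.165678, 1.2327)  len=0.3314
  (v3,v9,v4) [--+] → (1.56082, -0.165678, 1.2327)–(0.368465, -1.35804, 1.2327)  len=1.6862
  (v3,v4,v2) [-+-] → (0.368465, -1.35804, 1.2327)–(-0.368465, -1.35804, 1.2327)  len=0.7369
  (v4,v9,v5) [+-+] → (1.56082, -0.165678, 1.2327)–(1.56082, 0.165678, 1.2327)  len=0.3314
  (v2,v4,v11) [-+-] → (-0.368465, -1.35804, 1.2327)–(-1.56082, -0.165678, 1.2327)  len=1.6862

Chained into 1 loop(s):
  loop 1: 8 segments, perimeter = 8.8816
Total perimeter = 8.882

loops=1 perimeter=8.882


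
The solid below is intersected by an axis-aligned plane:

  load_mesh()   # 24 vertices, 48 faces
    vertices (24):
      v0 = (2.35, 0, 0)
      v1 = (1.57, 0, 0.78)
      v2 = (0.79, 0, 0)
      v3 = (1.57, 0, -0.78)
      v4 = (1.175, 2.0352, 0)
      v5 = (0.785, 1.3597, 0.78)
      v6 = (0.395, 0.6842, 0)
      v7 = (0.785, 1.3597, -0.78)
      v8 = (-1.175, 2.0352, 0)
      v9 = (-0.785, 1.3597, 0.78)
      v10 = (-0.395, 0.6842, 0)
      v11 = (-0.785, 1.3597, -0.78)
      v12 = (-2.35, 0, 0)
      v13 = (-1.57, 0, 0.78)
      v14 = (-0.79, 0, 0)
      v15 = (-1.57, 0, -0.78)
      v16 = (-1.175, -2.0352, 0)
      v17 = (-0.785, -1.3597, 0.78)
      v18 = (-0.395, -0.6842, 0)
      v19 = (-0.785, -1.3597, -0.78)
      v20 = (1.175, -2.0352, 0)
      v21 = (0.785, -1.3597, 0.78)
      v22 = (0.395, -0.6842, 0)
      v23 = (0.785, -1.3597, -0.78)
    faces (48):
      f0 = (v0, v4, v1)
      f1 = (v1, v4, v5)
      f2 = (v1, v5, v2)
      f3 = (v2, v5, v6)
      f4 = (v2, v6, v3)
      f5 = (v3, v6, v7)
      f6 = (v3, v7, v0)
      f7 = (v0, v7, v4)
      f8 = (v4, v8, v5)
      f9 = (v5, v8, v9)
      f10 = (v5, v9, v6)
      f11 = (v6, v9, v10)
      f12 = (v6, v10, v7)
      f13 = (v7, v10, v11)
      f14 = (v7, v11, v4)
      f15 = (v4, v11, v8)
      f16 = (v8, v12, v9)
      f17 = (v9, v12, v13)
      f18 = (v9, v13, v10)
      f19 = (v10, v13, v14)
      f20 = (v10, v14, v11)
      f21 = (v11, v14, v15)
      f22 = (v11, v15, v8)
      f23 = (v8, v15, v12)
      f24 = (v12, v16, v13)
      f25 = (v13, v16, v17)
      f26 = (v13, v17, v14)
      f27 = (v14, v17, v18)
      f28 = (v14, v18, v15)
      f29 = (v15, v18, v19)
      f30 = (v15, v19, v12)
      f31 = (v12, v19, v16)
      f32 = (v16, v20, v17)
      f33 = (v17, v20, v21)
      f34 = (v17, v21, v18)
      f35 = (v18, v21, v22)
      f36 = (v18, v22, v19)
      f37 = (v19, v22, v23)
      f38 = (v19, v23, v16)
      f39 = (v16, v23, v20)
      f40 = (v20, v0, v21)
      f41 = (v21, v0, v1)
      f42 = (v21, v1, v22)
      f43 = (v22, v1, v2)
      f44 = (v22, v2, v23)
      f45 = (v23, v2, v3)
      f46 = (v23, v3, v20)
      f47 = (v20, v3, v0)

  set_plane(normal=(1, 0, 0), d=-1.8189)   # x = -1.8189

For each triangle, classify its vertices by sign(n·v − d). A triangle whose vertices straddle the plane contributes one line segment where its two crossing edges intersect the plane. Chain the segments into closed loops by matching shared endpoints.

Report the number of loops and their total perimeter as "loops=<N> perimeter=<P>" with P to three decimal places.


Straddling triangles (6 of 48):
  (v8,v12,v9) [+-+] → (-1.8189, 0.91991, 0)–(-1.8189, 0.461429, 0.264702)  len=0.5294
  (v9,v12,v13) [+-+] → (-1.8189, 0.461429, 0.264702)–(-1.8189, 0, 0.5311)  len=0.5328
  (v8,v15,v12) [++-] → (-1.8189, 0, -0.5311)–(-1.8189, 0.91991, 0)  len=1.0622
  (v12,v16,v13) [-++] → (-1.8189, -0.91991, 0)–(-1.8189, 0, 0.5311)  len=1.0622
  (v15,v19,v12) [++-] → (-1.8189, -0.461429, -0.264702)–(-1.8189, 0, -0.5311)  len=0.5328
  (v12,v19,v16) [-++] → (-1.8189, -0.461429, -0.264702)–(-1.8189, -0.91991, 0)  len=0.5294

Chained into 1 loop(s):
  loop 1: 6 segments, perimeter = 4.2489
Total perimeter = 4.249

loops=1 perimeter=4.249
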